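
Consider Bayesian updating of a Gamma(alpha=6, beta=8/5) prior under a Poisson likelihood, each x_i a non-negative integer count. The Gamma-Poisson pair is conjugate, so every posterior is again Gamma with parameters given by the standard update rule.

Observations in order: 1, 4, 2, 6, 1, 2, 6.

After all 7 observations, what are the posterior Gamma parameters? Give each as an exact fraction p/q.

obs 1: x=1 → posterior Gamma(7, 13/5)
obs 2: x=4 → posterior Gamma(11, 18/5)
obs 3: x=2 → posterior Gamma(13, 23/5)
obs 4: x=6 → posterior Gamma(19, 28/5)
obs 5: x=1 → posterior Gamma(20, 33/5)
obs 6: x=2 → posterior Gamma(22, 38/5)
obs 7: x=6 → posterior Gamma(28, 43/5)

alpha=28, beta=43/5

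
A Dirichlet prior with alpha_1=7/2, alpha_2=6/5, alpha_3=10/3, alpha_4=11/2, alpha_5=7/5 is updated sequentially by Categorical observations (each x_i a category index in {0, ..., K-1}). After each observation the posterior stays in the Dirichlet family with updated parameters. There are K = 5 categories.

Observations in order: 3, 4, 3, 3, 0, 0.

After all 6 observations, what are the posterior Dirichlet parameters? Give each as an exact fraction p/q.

alpha_1=11/2, alpha_2=6/5, alpha_3=10/3, alpha_4=17/2, alpha_5=12/5

obs 1: x=3 → posterior Dirichlet(7/2, 6/5, 10/3, 13/2, 7/5)
obs 2: x=4 → posterior Dirichlet(7/2, 6/5, 10/3, 13/2, 12/5)
obs 3: x=3 → posterior Dirichlet(7/2, 6/5, 10/3, 15/2, 12/5)
obs 4: x=3 → posterior Dirichlet(7/2, 6/5, 10/3, 17/2, 12/5)
obs 5: x=0 → posterior Dirichlet(9/2, 6/5, 10/3, 17/2, 12/5)
obs 6: x=0 → posterior Dirichlet(11/2, 6/5, 10/3, 17/2, 12/5)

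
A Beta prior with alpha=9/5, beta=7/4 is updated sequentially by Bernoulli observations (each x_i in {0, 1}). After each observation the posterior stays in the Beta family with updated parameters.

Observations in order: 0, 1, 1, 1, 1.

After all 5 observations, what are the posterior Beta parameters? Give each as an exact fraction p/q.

alpha=29/5, beta=11/4

obs 1: x=0 → posterior Beta(9/5, 11/4)
obs 2: x=1 → posterior Beta(14/5, 11/4)
obs 3: x=1 → posterior Beta(19/5, 11/4)
obs 4: x=1 → posterior Beta(24/5, 11/4)
obs 5: x=1 → posterior Beta(29/5, 11/4)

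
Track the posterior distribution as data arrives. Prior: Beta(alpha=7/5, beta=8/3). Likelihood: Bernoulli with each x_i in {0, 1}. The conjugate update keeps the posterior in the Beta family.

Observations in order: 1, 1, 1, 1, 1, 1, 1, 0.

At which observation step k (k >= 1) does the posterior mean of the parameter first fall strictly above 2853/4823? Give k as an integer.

obs 1: x=1 → posterior Beta(12/5, 8/3)
obs 2: x=1 → posterior Beta(17/5, 8/3)
obs 3: x=1 → posterior Beta(22/5, 8/3)
obs 4: x=1 → posterior Beta(27/5, 8/3)
obs 5: x=1 → posterior Beta(32/5, 8/3)
obs 6: x=1 → posterior Beta(37/5, 8/3)
obs 7: x=1 → posterior Beta(42/5, 8/3)
obs 8: x=0 → posterior Beta(42/5, 11/3)

k = 3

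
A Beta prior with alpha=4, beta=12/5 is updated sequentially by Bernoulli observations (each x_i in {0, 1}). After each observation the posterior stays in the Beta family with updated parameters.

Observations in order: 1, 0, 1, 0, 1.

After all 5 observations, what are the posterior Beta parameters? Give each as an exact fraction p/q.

alpha=7, beta=22/5

obs 1: x=1 → posterior Beta(5, 12/5)
obs 2: x=0 → posterior Beta(5, 17/5)
obs 3: x=1 → posterior Beta(6, 17/5)
obs 4: x=0 → posterior Beta(6, 22/5)
obs 5: x=1 → posterior Beta(7, 22/5)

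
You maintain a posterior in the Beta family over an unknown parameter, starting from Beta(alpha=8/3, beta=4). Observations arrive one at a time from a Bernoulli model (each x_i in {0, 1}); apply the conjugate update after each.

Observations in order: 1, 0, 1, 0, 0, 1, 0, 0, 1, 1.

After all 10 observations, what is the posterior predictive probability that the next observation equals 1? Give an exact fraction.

obs 1: x=1 → posterior Beta(11/3, 4)
obs 2: x=0 → posterior Beta(11/3, 5)
obs 3: x=1 → posterior Beta(14/3, 5)
obs 4: x=0 → posterior Beta(14/3, 6)
obs 5: x=0 → posterior Beta(14/3, 7)
obs 6: x=1 → posterior Beta(17/3, 7)
obs 7: x=0 → posterior Beta(17/3, 8)
obs 8: x=0 → posterior Beta(17/3, 9)
obs 9: x=1 → posterior Beta(20/3, 9)
obs 10: x=1 → posterior Beta(23/3, 9)

23/50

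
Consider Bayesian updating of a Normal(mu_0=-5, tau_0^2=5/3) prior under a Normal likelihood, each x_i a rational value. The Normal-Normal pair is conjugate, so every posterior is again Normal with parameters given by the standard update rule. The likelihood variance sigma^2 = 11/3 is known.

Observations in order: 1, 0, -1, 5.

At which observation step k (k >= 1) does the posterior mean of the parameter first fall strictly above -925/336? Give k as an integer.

k = 2

obs 1: x=1 → posterior Normal(-25/8, 55/48)
obs 2: x=0 → posterior Normal(-50/21, 55/63)
obs 3: x=-1 → posterior Normal(-55/26, 55/78)
obs 4: x=5 → posterior Normal(-30/31, 55/93)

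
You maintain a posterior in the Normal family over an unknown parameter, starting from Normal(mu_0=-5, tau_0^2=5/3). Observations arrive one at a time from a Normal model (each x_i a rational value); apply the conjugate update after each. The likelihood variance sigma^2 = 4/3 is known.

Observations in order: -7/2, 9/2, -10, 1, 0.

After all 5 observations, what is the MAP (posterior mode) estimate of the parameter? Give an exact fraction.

-60/29

obs 1: x=-7/2 → posterior Normal(-25/6, 20/27)
obs 2: x=9/2 → posterior Normal(-15/14, 10/21)
obs 3: x=-10 → posterior Normal(-65/19, 20/57)
obs 4: x=1 → posterior Normal(-5/2, 5/18)
obs 5: x=0 → posterior Normal(-60/29, 20/87)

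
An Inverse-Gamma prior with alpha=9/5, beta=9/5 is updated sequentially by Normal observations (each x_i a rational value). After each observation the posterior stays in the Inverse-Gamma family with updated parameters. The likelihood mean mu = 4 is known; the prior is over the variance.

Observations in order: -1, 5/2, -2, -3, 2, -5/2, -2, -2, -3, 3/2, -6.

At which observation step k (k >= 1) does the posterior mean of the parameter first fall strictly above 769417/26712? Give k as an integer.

k = 11

obs 1: x=-1 → posterior Inverse-Gamma(23/10, 143/10)
obs 2: x=5/2 → posterior Inverse-Gamma(14/5, 617/40)
obs 3: x=-2 → posterior Inverse-Gamma(33/10, 1337/40)
obs 4: x=-3 → posterior Inverse-Gamma(19/5, 2317/40)
obs 5: x=2 → posterior Inverse-Gamma(43/10, 2397/40)
obs 6: x=-5/2 → posterior Inverse-Gamma(24/5, 1621/20)
obs 7: x=-2 → posterior Inverse-Gamma(53/10, 1981/20)
obs 8: x=-2 → posterior Inverse-Gamma(29/5, 2341/20)
obs 9: x=-3 → posterior Inverse-Gamma(63/10, 2831/20)
obs 10: x=3/2 → posterior Inverse-Gamma(34/5, 5787/40)
obs 11: x=-6 → posterior Inverse-Gamma(73/10, 7787/40)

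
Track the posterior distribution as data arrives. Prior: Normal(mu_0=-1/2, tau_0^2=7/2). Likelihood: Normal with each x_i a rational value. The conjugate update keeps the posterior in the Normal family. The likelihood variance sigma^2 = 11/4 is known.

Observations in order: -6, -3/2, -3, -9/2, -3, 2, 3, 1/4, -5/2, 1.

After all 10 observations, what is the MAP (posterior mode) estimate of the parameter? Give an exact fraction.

obs 1: x=-6 → posterior Normal(-179/50, 77/50)
obs 2: x=-3/2 → posterior Normal(-17/6, 77/78)
obs 3: x=-3 → posterior Normal(-305/106, 77/106)
obs 4: x=-9/2 → posterior Normal(-431/134, 77/134)
obs 5: x=-3 → posterior Normal(-515/162, 77/162)
obs 6: x=2 → posterior Normal(-459/190, 77/190)
obs 7: x=3 → posterior Normal(-375/218, 77/218)
obs 8: x=1/4 → posterior Normal(-184/123, 77/246)
obs 9: x=-5/2 → posterior Normal(-219/137, 77/274)
obs 10: x=1 → posterior Normal(-205/151, 77/302)

-205/151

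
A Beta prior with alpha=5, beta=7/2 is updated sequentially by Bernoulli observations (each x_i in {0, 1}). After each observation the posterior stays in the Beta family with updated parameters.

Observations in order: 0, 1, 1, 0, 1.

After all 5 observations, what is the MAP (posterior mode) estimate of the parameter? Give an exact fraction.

obs 1: x=0 → posterior Beta(5, 9/2)
obs 2: x=1 → posterior Beta(6, 9/2)
obs 3: x=1 → posterior Beta(7, 9/2)
obs 4: x=0 → posterior Beta(7, 11/2)
obs 5: x=1 → posterior Beta(8, 11/2)

14/23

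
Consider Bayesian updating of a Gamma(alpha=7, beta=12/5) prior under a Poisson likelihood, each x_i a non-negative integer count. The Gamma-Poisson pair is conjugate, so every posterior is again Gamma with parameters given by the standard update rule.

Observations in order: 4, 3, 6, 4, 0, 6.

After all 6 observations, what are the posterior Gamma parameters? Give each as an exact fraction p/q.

alpha=30, beta=42/5

obs 1: x=4 → posterior Gamma(11, 17/5)
obs 2: x=3 → posterior Gamma(14, 22/5)
obs 3: x=6 → posterior Gamma(20, 27/5)
obs 4: x=4 → posterior Gamma(24, 32/5)
obs 5: x=0 → posterior Gamma(24, 37/5)
obs 6: x=6 → posterior Gamma(30, 42/5)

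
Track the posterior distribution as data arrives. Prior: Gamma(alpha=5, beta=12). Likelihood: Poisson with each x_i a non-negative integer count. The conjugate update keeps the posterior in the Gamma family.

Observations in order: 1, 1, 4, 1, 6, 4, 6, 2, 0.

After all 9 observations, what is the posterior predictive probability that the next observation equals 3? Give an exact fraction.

obs 1: x=1 → posterior Gamma(6, 13)
obs 2: x=1 → posterior Gamma(7, 14)
obs 3: x=4 → posterior Gamma(11, 15)
obs 4: x=1 → posterior Gamma(12, 16)
obs 5: x=6 → posterior Gamma(18, 17)
obs 6: x=4 → posterior Gamma(22, 18)
obs 7: x=6 → posterior Gamma(28, 19)
obs 8: x=2 → posterior Gamma(30, 20)
obs 9: x=0 → posterior Gamma(30, 21)

719300794813160435580607956702735681463155/6234454917372999247170321835208356696948736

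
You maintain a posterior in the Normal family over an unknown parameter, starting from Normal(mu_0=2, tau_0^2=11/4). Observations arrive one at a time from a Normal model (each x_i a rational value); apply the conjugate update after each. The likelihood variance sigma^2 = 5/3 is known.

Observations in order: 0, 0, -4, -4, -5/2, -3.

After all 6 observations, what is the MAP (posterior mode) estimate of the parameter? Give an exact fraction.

-811/436

obs 1: x=0 → posterior Normal(40/53, 55/53)
obs 2: x=0 → posterior Normal(20/43, 55/86)
obs 3: x=-4 → posterior Normal(-92/119, 55/119)
obs 4: x=-4 → posterior Normal(-28/19, 55/152)
obs 5: x=-5/2 → posterior Normal(-613/370, 11/37)
obs 6: x=-3 → posterior Normal(-811/436, 55/218)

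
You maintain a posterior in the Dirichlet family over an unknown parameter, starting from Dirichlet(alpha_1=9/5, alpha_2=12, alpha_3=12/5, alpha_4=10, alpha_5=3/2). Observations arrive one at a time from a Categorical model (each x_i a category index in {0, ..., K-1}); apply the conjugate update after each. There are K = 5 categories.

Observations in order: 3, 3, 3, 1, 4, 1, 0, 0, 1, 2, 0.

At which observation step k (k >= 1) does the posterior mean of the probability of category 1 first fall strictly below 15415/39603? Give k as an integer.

k = 11

obs 1: x=3 → posterior Dirichlet(9/5, 12, 12/5, 11, 3/2)
obs 2: x=3 → posterior Dirichlet(9/5, 12, 12/5, 12, 3/2)
obs 3: x=3 → posterior Dirichlet(9/5, 12, 12/5, 13, 3/2)
obs 4: x=1 → posterior Dirichlet(9/5, 13, 12/5, 13, 3/2)
obs 5: x=4 → posterior Dirichlet(9/5, 13, 12/5, 13, 5/2)
obs 6: x=1 → posterior Dirichlet(9/5, 14, 12/5, 13, 5/2)
obs 7: x=0 → posterior Dirichlet(14/5, 14, 12/5, 13, 5/2)
obs 8: x=0 → posterior Dirichlet(19/5, 14, 12/5, 13, 5/2)
obs 9: x=1 → posterior Dirichlet(19/5, 15, 12/5, 13, 5/2)
obs 10: x=2 → posterior Dirichlet(19/5, 15, 17/5, 13, 5/2)
obs 11: x=0 → posterior Dirichlet(24/5, 15, 17/5, 13, 5/2)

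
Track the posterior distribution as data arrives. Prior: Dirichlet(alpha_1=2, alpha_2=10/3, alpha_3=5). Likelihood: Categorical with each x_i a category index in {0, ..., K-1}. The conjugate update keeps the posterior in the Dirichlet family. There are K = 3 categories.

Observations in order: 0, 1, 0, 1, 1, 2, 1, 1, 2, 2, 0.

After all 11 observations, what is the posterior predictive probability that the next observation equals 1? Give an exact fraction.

25/64

obs 1: x=0 → posterior Dirichlet(3, 10/3, 5)
obs 2: x=1 → posterior Dirichlet(3, 13/3, 5)
obs 3: x=0 → posterior Dirichlet(4, 13/3, 5)
obs 4: x=1 → posterior Dirichlet(4, 16/3, 5)
obs 5: x=1 → posterior Dirichlet(4, 19/3, 5)
obs 6: x=2 → posterior Dirichlet(4, 19/3, 6)
obs 7: x=1 → posterior Dirichlet(4, 22/3, 6)
obs 8: x=1 → posterior Dirichlet(4, 25/3, 6)
obs 9: x=2 → posterior Dirichlet(4, 25/3, 7)
obs 10: x=2 → posterior Dirichlet(4, 25/3, 8)
obs 11: x=0 → posterior Dirichlet(5, 25/3, 8)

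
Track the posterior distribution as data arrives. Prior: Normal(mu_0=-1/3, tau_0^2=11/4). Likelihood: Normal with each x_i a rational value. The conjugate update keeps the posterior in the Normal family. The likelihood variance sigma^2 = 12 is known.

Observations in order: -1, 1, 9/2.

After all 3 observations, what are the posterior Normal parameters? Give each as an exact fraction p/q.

obs 1: x=-1 → posterior Normal(-27/59, 132/59)
obs 2: x=1 → posterior Normal(-8/35, 66/35)
obs 3: x=9/2 → posterior Normal(67/162, 44/27)

mu_0=67/162, tau_0^2=44/27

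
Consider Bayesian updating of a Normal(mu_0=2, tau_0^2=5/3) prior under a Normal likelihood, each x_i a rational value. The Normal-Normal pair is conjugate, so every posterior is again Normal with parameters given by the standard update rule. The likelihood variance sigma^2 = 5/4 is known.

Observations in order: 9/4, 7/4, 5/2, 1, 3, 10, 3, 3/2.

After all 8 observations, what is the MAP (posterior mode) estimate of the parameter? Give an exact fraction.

106/35

obs 1: x=9/4 → posterior Normal(15/7, 5/7)
obs 2: x=7/4 → posterior Normal(2, 5/11)
obs 3: x=5/2 → posterior Normal(32/15, 1/3)
obs 4: x=1 → posterior Normal(36/19, 5/19)
obs 5: x=3 → posterior Normal(48/23, 5/23)
obs 6: x=10 → posterior Normal(88/27, 5/27)
obs 7: x=3 → posterior Normal(100/31, 5/31)
obs 8: x=3/2 → posterior Normal(106/35, 1/7)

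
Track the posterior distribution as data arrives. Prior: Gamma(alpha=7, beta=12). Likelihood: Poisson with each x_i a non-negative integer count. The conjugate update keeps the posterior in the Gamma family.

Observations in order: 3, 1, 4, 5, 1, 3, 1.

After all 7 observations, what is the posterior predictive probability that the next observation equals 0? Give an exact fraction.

obs 1: x=3 → posterior Gamma(10, 13)
obs 2: x=1 → posterior Gamma(11, 14)
obs 3: x=4 → posterior Gamma(15, 15)
obs 4: x=5 → posterior Gamma(20, 16)
obs 5: x=1 → posterior Gamma(21, 17)
obs 6: x=3 → posterior Gamma(24, 18)
obs 7: x=1 → posterior Gamma(25, 19)

93076495688256089536609610280499/335544320000000000000000000000000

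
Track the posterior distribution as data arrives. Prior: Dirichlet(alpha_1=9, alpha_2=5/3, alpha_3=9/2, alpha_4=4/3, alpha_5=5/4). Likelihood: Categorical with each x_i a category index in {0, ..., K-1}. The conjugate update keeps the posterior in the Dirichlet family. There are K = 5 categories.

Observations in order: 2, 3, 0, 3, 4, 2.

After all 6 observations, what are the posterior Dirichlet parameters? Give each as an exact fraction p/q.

alpha_1=10, alpha_2=5/3, alpha_3=13/2, alpha_4=10/3, alpha_5=9/4

obs 1: x=2 → posterior Dirichlet(9, 5/3, 11/2, 4/3, 5/4)
obs 2: x=3 → posterior Dirichlet(9, 5/3, 11/2, 7/3, 5/4)
obs 3: x=0 → posterior Dirichlet(10, 5/3, 11/2, 7/3, 5/4)
obs 4: x=3 → posterior Dirichlet(10, 5/3, 11/2, 10/3, 5/4)
obs 5: x=4 → posterior Dirichlet(10, 5/3, 11/2, 10/3, 9/4)
obs 6: x=2 → posterior Dirichlet(10, 5/3, 13/2, 10/3, 9/4)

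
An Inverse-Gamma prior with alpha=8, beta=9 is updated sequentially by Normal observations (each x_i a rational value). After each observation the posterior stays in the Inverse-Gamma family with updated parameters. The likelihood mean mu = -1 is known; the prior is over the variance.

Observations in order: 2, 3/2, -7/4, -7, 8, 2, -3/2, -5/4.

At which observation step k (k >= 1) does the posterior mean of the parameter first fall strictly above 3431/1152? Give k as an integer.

k = 4

obs 1: x=2 → posterior Inverse-Gamma(17/2, 27/2)
obs 2: x=3/2 → posterior Inverse-Gamma(9, 133/8)
obs 3: x=-7/4 → posterior Inverse-Gamma(19/2, 541/32)
obs 4: x=-7 → posterior Inverse-Gamma(10, 1117/32)
obs 5: x=8 → posterior Inverse-Gamma(21/2, 2413/32)
obs 6: x=2 → posterior Inverse-Gamma(11, 2557/32)
obs 7: x=-3/2 → posterior Inverse-Gamma(23/2, 2561/32)
obs 8: x=-5/4 → posterior Inverse-Gamma(12, 1281/16)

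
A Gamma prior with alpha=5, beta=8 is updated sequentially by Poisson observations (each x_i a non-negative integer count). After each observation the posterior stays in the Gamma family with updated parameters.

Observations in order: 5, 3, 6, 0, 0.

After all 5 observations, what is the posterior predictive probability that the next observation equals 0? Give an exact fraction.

obs 1: x=5 → posterior Gamma(10, 9)
obs 2: x=3 → posterior Gamma(13, 10)
obs 3: x=6 → posterior Gamma(19, 11)
obs 4: x=0 → posterior Gamma(19, 12)
obs 5: x=0 → posterior Gamma(19, 13)

1461920290375446110677/5976303958948914397184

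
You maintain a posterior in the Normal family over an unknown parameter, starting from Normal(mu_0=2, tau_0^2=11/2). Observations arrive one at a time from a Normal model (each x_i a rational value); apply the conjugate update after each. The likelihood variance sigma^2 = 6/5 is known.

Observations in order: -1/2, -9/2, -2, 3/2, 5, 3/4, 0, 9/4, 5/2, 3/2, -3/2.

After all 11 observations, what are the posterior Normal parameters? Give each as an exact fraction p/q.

mu_0=299/617, tau_0^2=66/617

obs 1: x=-1/2 → posterior Normal(-7/134, 66/67)
obs 2: x=-9/2 → posterior Normal(-251/122, 33/61)
obs 3: x=-2 → posterior Normal(-361/177, 22/59)
obs 4: x=3/2 → posterior Normal(-557/464, 33/116)
obs 5: x=5 → posterior Normal(-1/82, 66/287)
obs 6: x=3/4 → posterior Normal(151/1368, 11/57)
obs 7: x=0 → posterior Normal(151/1588, 66/397)
obs 8: x=9/4 → posterior Normal(323/904, 33/226)
obs 9: x=5/2 → posterior Normal(23/39, 22/169)
obs 10: x=3/2 → posterior Normal(763/1124, 33/281)
obs 11: x=-3/2 → posterior Normal(299/617, 66/617)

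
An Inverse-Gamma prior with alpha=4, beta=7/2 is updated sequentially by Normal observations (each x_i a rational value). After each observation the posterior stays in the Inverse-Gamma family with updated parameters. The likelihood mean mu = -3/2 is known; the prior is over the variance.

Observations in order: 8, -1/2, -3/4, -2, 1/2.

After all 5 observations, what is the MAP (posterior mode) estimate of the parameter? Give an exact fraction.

obs 1: x=8 → posterior Inverse-Gamma(9/2, 389/8)
obs 2: x=-1/2 → posterior Inverse-Gamma(5, 393/8)
obs 3: x=-3/4 → posterior Inverse-Gamma(11/2, 1581/32)
obs 4: x=-2 → posterior Inverse-Gamma(6, 1585/32)
obs 5: x=1/2 → posterior Inverse-Gamma(13/2, 1649/32)

1649/240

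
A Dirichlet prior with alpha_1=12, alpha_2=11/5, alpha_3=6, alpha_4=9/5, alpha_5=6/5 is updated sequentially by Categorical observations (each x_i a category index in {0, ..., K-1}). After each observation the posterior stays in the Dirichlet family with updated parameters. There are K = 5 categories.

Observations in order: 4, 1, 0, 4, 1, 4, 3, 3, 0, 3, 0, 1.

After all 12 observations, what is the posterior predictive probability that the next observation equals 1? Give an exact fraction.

13/88

obs 1: x=4 → posterior Dirichlet(12, 11/5, 6, 9/5, 11/5)
obs 2: x=1 → posterior Dirichlet(12, 16/5, 6, 9/5, 11/5)
obs 3: x=0 → posterior Dirichlet(13, 16/5, 6, 9/5, 11/5)
obs 4: x=4 → posterior Dirichlet(13, 16/5, 6, 9/5, 16/5)
obs 5: x=1 → posterior Dirichlet(13, 21/5, 6, 9/5, 16/5)
obs 6: x=4 → posterior Dirichlet(13, 21/5, 6, 9/5, 21/5)
obs 7: x=3 → posterior Dirichlet(13, 21/5, 6, 14/5, 21/5)
obs 8: x=3 → posterior Dirichlet(13, 21/5, 6, 19/5, 21/5)
obs 9: x=0 → posterior Dirichlet(14, 21/5, 6, 19/5, 21/5)
obs 10: x=3 → posterior Dirichlet(14, 21/5, 6, 24/5, 21/5)
obs 11: x=0 → posterior Dirichlet(15, 21/5, 6, 24/5, 21/5)
obs 12: x=1 → posterior Dirichlet(15, 26/5, 6, 24/5, 21/5)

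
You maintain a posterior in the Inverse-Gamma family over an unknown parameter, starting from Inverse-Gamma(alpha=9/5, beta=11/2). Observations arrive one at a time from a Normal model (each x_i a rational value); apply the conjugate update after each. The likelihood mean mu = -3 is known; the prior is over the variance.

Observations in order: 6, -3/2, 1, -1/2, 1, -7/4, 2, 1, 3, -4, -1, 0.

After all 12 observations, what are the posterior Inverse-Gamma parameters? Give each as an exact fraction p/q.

obs 1: x=6 → posterior Inverse-Gamma(23/10, 46)
obs 2: x=-3/2 → posterior Inverse-Gamma(14/5, 377/8)
obs 3: x=1 → posterior Inverse-Gamma(33/10, 441/8)
obs 4: x=-1/2 → posterior Inverse-Gamma(19/5, 233/4)
obs 5: x=1 → posterior Inverse-Gamma(43/10, 265/4)
obs 6: x=-7/4 → posterior Inverse-Gamma(24/5, 2145/32)
obs 7: x=2 → posterior Inverse-Gamma(53/10, 2545/32)
obs 8: x=1 → posterior Inverse-Gamma(29/5, 2801/32)
obs 9: x=3 → posterior Inverse-Gamma(63/10, 3377/32)
obs 10: x=-4 → posterior Inverse-Gamma(34/5, 3393/32)
obs 11: x=-1 → posterior Inverse-Gamma(73/10, 3457/32)
obs 12: x=0 → posterior Inverse-Gamma(39/5, 3601/32)

alpha=39/5, beta=3601/32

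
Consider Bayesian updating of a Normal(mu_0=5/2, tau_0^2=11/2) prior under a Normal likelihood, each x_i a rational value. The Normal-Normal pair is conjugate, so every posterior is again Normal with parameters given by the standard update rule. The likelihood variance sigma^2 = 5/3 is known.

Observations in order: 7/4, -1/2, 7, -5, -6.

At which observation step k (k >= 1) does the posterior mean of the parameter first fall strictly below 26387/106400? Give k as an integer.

k = 5

obs 1: x=7/4 → posterior Normal(331/172, 55/43)
obs 2: x=-1/2 → posterior Normal(265/304, 55/76)
obs 3: x=7 → posterior Normal(1189/436, 55/109)
obs 4: x=-5 → posterior Normal(529/568, 55/142)
obs 5: x=-6 → posterior Normal(-263/700, 11/35)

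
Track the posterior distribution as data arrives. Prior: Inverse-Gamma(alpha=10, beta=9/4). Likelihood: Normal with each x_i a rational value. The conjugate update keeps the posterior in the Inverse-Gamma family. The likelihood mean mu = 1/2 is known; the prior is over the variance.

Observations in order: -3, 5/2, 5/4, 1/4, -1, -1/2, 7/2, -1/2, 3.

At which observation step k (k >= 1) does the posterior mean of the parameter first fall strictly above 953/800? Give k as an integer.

obs 1: x=-3 → posterior Inverse-Gamma(21/2, 67/8)
obs 2: x=5/2 → posterior Inverse-Gamma(11, 83/8)
obs 3: x=5/4 → posterior Inverse-Gamma(23/2, 341/32)
obs 4: x=1/4 → posterior Inverse-Gamma(12, 171/16)
obs 5: x=-1 → posterior Inverse-Gamma(25/2, 189/16)
obs 6: x=-1/2 → posterior Inverse-Gamma(13, 197/16)
obs 7: x=7/2 → posterior Inverse-Gamma(27/2, 269/16)
obs 8: x=-1/2 → posterior Inverse-Gamma(14, 277/16)
obs 9: x=3 → posterior Inverse-Gamma(29/2, 327/16)

k = 7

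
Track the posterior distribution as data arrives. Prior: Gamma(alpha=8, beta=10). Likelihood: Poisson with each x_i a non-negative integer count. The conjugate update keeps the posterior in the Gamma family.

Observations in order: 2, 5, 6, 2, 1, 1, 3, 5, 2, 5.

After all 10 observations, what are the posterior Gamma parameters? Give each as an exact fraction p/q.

alpha=40, beta=20

obs 1: x=2 → posterior Gamma(10, 11)
obs 2: x=5 → posterior Gamma(15, 12)
obs 3: x=6 → posterior Gamma(21, 13)
obs 4: x=2 → posterior Gamma(23, 14)
obs 5: x=1 → posterior Gamma(24, 15)
obs 6: x=1 → posterior Gamma(25, 16)
obs 7: x=3 → posterior Gamma(28, 17)
obs 8: x=5 → posterior Gamma(33, 18)
obs 9: x=2 → posterior Gamma(35, 19)
obs 10: x=5 → posterior Gamma(40, 20)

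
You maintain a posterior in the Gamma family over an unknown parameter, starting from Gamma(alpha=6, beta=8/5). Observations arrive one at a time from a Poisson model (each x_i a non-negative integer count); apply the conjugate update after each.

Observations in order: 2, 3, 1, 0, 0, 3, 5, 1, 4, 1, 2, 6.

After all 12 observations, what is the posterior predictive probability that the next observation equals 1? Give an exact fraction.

obs 1: x=2 → posterior Gamma(8, 13/5)
obs 2: x=3 → posterior Gamma(11, 18/5)
obs 3: x=1 → posterior Gamma(12, 23/5)
obs 4: x=0 → posterior Gamma(12, 28/5)
obs 5: x=0 → posterior Gamma(12, 33/5)
obs 6: x=3 → posterior Gamma(15, 38/5)
obs 7: x=5 → posterior Gamma(20, 43/5)
obs 8: x=1 → posterior Gamma(21, 48/5)
obs 9: x=4 → posterior Gamma(25, 53/5)
obs 10: x=1 → posterior Gamma(26, 58/5)
obs 11: x=2 → posterior Gamma(28, 63/5)
obs 12: x=6 → posterior Gamma(34, 68/5)

34336178134418822323787610540253859932186881547971683659368366080/164550840223975716663655069866834081172656515609690871995791535257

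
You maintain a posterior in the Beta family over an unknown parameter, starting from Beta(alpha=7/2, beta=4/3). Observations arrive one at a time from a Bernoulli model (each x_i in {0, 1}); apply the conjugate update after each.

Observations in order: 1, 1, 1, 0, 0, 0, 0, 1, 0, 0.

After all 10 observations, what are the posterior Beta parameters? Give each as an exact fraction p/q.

alpha=15/2, beta=22/3

obs 1: x=1 → posterior Beta(9/2, 4/3)
obs 2: x=1 → posterior Beta(11/2, 4/3)
obs 3: x=1 → posterior Beta(13/2, 4/3)
obs 4: x=0 → posterior Beta(13/2, 7/3)
obs 5: x=0 → posterior Beta(13/2, 10/3)
obs 6: x=0 → posterior Beta(13/2, 13/3)
obs 7: x=0 → posterior Beta(13/2, 16/3)
obs 8: x=1 → posterior Beta(15/2, 16/3)
obs 9: x=0 → posterior Beta(15/2, 19/3)
obs 10: x=0 → posterior Beta(15/2, 22/3)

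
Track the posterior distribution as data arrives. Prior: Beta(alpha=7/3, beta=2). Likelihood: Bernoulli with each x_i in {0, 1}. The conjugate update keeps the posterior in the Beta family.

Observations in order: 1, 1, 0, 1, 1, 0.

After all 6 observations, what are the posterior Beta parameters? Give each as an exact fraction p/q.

alpha=19/3, beta=4

obs 1: x=1 → posterior Beta(10/3, 2)
obs 2: x=1 → posterior Beta(13/3, 2)
obs 3: x=0 → posterior Beta(13/3, 3)
obs 4: x=1 → posterior Beta(16/3, 3)
obs 5: x=1 → posterior Beta(19/3, 3)
obs 6: x=0 → posterior Beta(19/3, 4)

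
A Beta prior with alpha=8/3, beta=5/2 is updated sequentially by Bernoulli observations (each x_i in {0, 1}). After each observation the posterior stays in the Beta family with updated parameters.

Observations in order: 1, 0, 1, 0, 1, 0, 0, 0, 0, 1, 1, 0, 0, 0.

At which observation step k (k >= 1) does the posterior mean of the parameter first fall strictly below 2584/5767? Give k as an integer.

k = 8

obs 1: x=1 → posterior Beta(11/3, 5/2)
obs 2: x=0 → posterior Beta(11/3, 7/2)
obs 3: x=1 → posterior Beta(14/3, 7/2)
obs 4: x=0 → posterior Beta(14/3, 9/2)
obs 5: x=1 → posterior Beta(17/3, 9/2)
obs 6: x=0 → posterior Beta(17/3, 11/2)
obs 7: x=0 → posterior Beta(17/3, 13/2)
obs 8: x=0 → posterior Beta(17/3, 15/2)
obs 9: x=0 → posterior Beta(17/3, 17/2)
obs 10: x=1 → posterior Beta(20/3, 17/2)
obs 11: x=1 → posterior Beta(23/3, 17/2)
obs 12: x=0 → posterior Beta(23/3, 19/2)
obs 13: x=0 → posterior Beta(23/3, 21/2)
obs 14: x=0 → posterior Beta(23/3, 23/2)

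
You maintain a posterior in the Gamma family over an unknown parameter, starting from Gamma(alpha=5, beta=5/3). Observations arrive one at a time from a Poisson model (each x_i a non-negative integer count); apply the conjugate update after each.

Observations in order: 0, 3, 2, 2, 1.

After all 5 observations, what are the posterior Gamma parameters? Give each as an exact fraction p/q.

obs 1: x=0 → posterior Gamma(5, 8/3)
obs 2: x=3 → posterior Gamma(8, 11/3)
obs 3: x=2 → posterior Gamma(10, 14/3)
obs 4: x=2 → posterior Gamma(12, 17/3)
obs 5: x=1 → posterior Gamma(13, 20/3)

alpha=13, beta=20/3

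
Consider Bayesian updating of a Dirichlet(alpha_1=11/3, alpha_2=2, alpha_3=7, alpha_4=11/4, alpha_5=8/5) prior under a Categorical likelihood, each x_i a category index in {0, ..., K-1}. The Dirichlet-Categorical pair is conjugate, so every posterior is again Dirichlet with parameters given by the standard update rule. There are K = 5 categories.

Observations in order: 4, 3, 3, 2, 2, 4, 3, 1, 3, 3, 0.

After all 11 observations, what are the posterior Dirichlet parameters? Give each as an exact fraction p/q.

obs 1: x=4 → posterior Dirichlet(11/3, 2, 7, 11/4, 13/5)
obs 2: x=3 → posterior Dirichlet(11/3, 2, 7, 15/4, 13/5)
obs 3: x=3 → posterior Dirichlet(11/3, 2, 7, 19/4, 13/5)
obs 4: x=2 → posterior Dirichlet(11/3, 2, 8, 19/4, 13/5)
obs 5: x=2 → posterior Dirichlet(11/3, 2, 9, 19/4, 13/5)
obs 6: x=4 → posterior Dirichlet(11/3, 2, 9, 19/4, 18/5)
obs 7: x=3 → posterior Dirichlet(11/3, 2, 9, 23/4, 18/5)
obs 8: x=1 → posterior Dirichlet(11/3, 3, 9, 23/4, 18/5)
obs 9: x=3 → posterior Dirichlet(11/3, 3, 9, 27/4, 18/5)
obs 10: x=3 → posterior Dirichlet(11/3, 3, 9, 31/4, 18/5)
obs 11: x=0 → posterior Dirichlet(14/3, 3, 9, 31/4, 18/5)

alpha_1=14/3, alpha_2=3, alpha_3=9, alpha_4=31/4, alpha_5=18/5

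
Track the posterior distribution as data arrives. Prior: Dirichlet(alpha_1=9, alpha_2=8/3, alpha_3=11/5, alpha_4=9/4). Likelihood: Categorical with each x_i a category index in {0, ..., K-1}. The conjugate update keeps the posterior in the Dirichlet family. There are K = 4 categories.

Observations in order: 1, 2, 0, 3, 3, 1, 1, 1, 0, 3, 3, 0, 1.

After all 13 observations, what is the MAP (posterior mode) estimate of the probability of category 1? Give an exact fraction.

400/1507

obs 1: x=1 → posterior Dirichlet(9, 11/3, 11/5, 9/4)
obs 2: x=2 → posterior Dirichlet(9, 11/3, 16/5, 9/4)
obs 3: x=0 → posterior Dirichlet(10, 11/3, 16/5, 9/4)
obs 4: x=3 → posterior Dirichlet(10, 11/3, 16/5, 13/4)
obs 5: x=3 → posterior Dirichlet(10, 11/3, 16/5, 17/4)
obs 6: x=1 → posterior Dirichlet(10, 14/3, 16/5, 17/4)
obs 7: x=1 → posterior Dirichlet(10, 17/3, 16/5, 17/4)
obs 8: x=1 → posterior Dirichlet(10, 20/3, 16/5, 17/4)
obs 9: x=0 → posterior Dirichlet(11, 20/3, 16/5, 17/4)
obs 10: x=3 → posterior Dirichlet(11, 20/3, 16/5, 21/4)
obs 11: x=3 → posterior Dirichlet(11, 20/3, 16/5, 25/4)
obs 12: x=0 → posterior Dirichlet(12, 20/3, 16/5, 25/4)
obs 13: x=1 → posterior Dirichlet(12, 23/3, 16/5, 25/4)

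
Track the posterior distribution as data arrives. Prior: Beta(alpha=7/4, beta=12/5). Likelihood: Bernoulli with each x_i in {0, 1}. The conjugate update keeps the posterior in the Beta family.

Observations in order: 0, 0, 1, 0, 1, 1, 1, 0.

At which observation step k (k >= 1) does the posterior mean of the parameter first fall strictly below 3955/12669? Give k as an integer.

obs 1: x=0 → posterior Beta(7/4, 17/5)
obs 2: x=0 → posterior Beta(7/4, 22/5)
obs 3: x=1 → posterior Beta(11/4, 22/5)
obs 4: x=0 → posterior Beta(11/4, 27/5)
obs 5: x=1 → posterior Beta(15/4, 27/5)
obs 6: x=1 → posterior Beta(19/4, 27/5)
obs 7: x=1 → posterior Beta(23/4, 27/5)
obs 8: x=0 → posterior Beta(23/4, 32/5)

k = 2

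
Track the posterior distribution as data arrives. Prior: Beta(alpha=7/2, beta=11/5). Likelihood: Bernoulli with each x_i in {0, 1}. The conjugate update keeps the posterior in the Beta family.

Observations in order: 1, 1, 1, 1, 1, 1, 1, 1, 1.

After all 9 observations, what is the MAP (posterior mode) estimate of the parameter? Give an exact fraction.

115/127

obs 1: x=1 → posterior Beta(9/2, 11/5)
obs 2: x=1 → posterior Beta(11/2, 11/5)
obs 3: x=1 → posterior Beta(13/2, 11/5)
obs 4: x=1 → posterior Beta(15/2, 11/5)
obs 5: x=1 → posterior Beta(17/2, 11/5)
obs 6: x=1 → posterior Beta(19/2, 11/5)
obs 7: x=1 → posterior Beta(21/2, 11/5)
obs 8: x=1 → posterior Beta(23/2, 11/5)
obs 9: x=1 → posterior Beta(25/2, 11/5)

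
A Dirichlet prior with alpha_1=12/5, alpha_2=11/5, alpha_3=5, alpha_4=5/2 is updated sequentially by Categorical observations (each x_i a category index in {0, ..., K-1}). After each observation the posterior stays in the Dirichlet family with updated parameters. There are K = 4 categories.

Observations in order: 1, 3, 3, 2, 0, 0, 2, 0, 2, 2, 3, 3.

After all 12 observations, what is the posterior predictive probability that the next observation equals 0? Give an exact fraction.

54/241

obs 1: x=1 → posterior Dirichlet(12/5, 16/5, 5, 5/2)
obs 2: x=3 → posterior Dirichlet(12/5, 16/5, 5, 7/2)
obs 3: x=3 → posterior Dirichlet(12/5, 16/5, 5, 9/2)
obs 4: x=2 → posterior Dirichlet(12/5, 16/5, 6, 9/2)
obs 5: x=0 → posterior Dirichlet(17/5, 16/5, 6, 9/2)
obs 6: x=0 → posterior Dirichlet(22/5, 16/5, 6, 9/2)
obs 7: x=2 → posterior Dirichlet(22/5, 16/5, 7, 9/2)
obs 8: x=0 → posterior Dirichlet(27/5, 16/5, 7, 9/2)
obs 9: x=2 → posterior Dirichlet(27/5, 16/5, 8, 9/2)
obs 10: x=2 → posterior Dirichlet(27/5, 16/5, 9, 9/2)
obs 11: x=3 → posterior Dirichlet(27/5, 16/5, 9, 11/2)
obs 12: x=3 → posterior Dirichlet(27/5, 16/5, 9, 13/2)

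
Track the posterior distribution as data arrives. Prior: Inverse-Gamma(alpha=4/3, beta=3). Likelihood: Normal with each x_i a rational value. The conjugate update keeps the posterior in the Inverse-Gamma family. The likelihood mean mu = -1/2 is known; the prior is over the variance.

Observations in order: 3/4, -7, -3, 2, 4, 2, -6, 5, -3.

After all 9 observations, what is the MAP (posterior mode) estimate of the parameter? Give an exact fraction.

7467/656

obs 1: x=3/4 → posterior Inverse-Gamma(11/6, 121/32)
obs 2: x=-7 → posterior Inverse-Gamma(7/3, 797/32)
obs 3: x=-3 → posterior Inverse-Gamma(17/6, 897/32)
obs 4: x=2 → posterior Inverse-Gamma(10/3, 997/32)
obs 5: x=4 → posterior Inverse-Gamma(23/6, 1321/32)
obs 6: x=2 → posterior Inverse-Gamma(13/3, 1421/32)
obs 7: x=-6 → posterior Inverse-Gamma(29/6, 1905/32)
obs 8: x=5 → posterior Inverse-Gamma(16/3, 2389/32)
obs 9: x=-3 → posterior Inverse-Gamma(35/6, 2489/32)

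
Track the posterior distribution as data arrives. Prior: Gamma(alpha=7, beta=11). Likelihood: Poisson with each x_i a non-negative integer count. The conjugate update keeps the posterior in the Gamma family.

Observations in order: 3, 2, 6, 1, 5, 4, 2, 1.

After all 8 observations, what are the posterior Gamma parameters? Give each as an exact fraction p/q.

obs 1: x=3 → posterior Gamma(10, 12)
obs 2: x=2 → posterior Gamma(12, 13)
obs 3: x=6 → posterior Gamma(18, 14)
obs 4: x=1 → posterior Gamma(19, 15)
obs 5: x=5 → posterior Gamma(24, 16)
obs 6: x=4 → posterior Gamma(28, 17)
obs 7: x=2 → posterior Gamma(30, 18)
obs 8: x=1 → posterior Gamma(31, 19)

alpha=31, beta=19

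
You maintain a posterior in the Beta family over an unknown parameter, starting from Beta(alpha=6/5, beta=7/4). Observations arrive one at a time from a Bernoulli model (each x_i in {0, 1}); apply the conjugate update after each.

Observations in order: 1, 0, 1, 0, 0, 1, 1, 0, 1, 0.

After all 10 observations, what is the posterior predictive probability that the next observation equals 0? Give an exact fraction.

obs 1: x=1 → posterior Beta(11/5, 7/4)
obs 2: x=0 → posterior Beta(11/5, 11/4)
obs 3: x=1 → posterior Beta(16/5, 11/4)
obs 4: x=0 → posterior Beta(16/5, 15/4)
obs 5: x=0 → posterior Beta(16/5, 19/4)
obs 6: x=1 → posterior Beta(21/5, 19/4)
obs 7: x=1 → posterior Beta(26/5, 19/4)
obs 8: x=0 → posterior Beta(26/5, 23/4)
obs 9: x=1 → posterior Beta(31/5, 23/4)
obs 10: x=0 → posterior Beta(31/5, 27/4)

135/259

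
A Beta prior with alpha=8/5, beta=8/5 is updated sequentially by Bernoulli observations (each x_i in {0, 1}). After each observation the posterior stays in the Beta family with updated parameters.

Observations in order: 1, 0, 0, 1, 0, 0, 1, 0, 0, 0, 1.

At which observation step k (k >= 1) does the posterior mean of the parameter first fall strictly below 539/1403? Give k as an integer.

k = 9

obs 1: x=1 → posterior Beta(13/5, 8/5)
obs 2: x=0 → posterior Beta(13/5, 13/5)
obs 3: x=0 → posterior Beta(13/5, 18/5)
obs 4: x=1 → posterior Beta(18/5, 18/5)
obs 5: x=0 → posterior Beta(18/5, 23/5)
obs 6: x=0 → posterior Beta(18/5, 28/5)
obs 7: x=1 → posterior Beta(23/5, 28/5)
obs 8: x=0 → posterior Beta(23/5, 33/5)
obs 9: x=0 → posterior Beta(23/5, 38/5)
obs 10: x=0 → posterior Beta(23/5, 43/5)
obs 11: x=1 → posterior Beta(28/5, 43/5)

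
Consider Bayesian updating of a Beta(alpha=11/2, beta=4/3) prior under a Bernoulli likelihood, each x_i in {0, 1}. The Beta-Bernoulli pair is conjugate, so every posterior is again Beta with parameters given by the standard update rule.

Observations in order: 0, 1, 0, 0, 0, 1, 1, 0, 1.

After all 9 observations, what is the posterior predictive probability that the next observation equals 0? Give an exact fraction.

obs 1: x=0 → posterior Beta(11/2, 7/3)
obs 2: x=1 → posterior Beta(13/2, 7/3)
obs 3: x=0 → posterior Beta(13/2, 10/3)
obs 4: x=0 → posterior Beta(13/2, 13/3)
obs 5: x=0 → posterior Beta(13/2, 16/3)
obs 6: x=1 → posterior Beta(15/2, 16/3)
obs 7: x=1 → posterior Beta(17/2, 16/3)
obs 8: x=0 → posterior Beta(17/2, 19/3)
obs 9: x=1 → posterior Beta(19/2, 19/3)

2/5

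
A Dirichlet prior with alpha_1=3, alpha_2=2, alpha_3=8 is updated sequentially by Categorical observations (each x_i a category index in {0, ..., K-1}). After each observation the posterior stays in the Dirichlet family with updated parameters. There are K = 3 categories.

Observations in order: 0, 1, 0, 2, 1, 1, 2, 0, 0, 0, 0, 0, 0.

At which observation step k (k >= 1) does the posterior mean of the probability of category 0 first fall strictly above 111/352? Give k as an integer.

obs 1: x=0 → posterior Dirichlet(4, 2, 8)
obs 2: x=1 → posterior Dirichlet(4, 3, 8)
obs 3: x=0 → posterior Dirichlet(5, 3, 8)
obs 4: x=2 → posterior Dirichlet(5, 3, 9)
obs 5: x=1 → posterior Dirichlet(5, 4, 9)
obs 6: x=1 → posterior Dirichlet(5, 5, 9)
obs 7: x=2 → posterior Dirichlet(5, 5, 10)
obs 8: x=0 → posterior Dirichlet(6, 5, 10)
obs 9: x=0 → posterior Dirichlet(7, 5, 10)
obs 10: x=0 → posterior Dirichlet(8, 5, 10)
obs 11: x=0 → posterior Dirichlet(9, 5, 10)
obs 12: x=0 → posterior Dirichlet(10, 5, 10)
obs 13: x=0 → posterior Dirichlet(11, 5, 10)

k = 9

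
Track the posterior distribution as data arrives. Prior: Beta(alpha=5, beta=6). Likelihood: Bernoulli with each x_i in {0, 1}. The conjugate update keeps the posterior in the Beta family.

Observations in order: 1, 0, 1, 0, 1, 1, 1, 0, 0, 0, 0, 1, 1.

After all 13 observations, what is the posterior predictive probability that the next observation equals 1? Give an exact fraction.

1/2

obs 1: x=1 → posterior Beta(6, 6)
obs 2: x=0 → posterior Beta(6, 7)
obs 3: x=1 → posterior Beta(7, 7)
obs 4: x=0 → posterior Beta(7, 8)
obs 5: x=1 → posterior Beta(8, 8)
obs 6: x=1 → posterior Beta(9, 8)
obs 7: x=1 → posterior Beta(10, 8)
obs 8: x=0 → posterior Beta(10, 9)
obs 9: x=0 → posterior Beta(10, 10)
obs 10: x=0 → posterior Beta(10, 11)
obs 11: x=0 → posterior Beta(10, 12)
obs 12: x=1 → posterior Beta(11, 12)
obs 13: x=1 → posterior Beta(12, 12)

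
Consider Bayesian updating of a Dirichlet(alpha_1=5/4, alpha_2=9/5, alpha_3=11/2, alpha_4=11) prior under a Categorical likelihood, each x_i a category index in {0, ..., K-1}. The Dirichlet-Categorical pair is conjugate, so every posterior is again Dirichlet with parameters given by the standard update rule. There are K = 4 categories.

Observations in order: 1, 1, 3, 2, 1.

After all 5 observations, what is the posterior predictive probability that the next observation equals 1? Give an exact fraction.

obs 1: x=1 → posterior Dirichlet(5/4, 14/5, 11/2, 11)
obs 2: x=1 → posterior Dirichlet(5/4, 19/5, 11/2, 11)
obs 3: x=3 → posterior Dirichlet(5/4, 19/5, 11/2, 12)
obs 4: x=2 → posterior Dirichlet(5/4, 19/5, 13/2, 12)
obs 5: x=1 → posterior Dirichlet(5/4, 24/5, 13/2, 12)

96/491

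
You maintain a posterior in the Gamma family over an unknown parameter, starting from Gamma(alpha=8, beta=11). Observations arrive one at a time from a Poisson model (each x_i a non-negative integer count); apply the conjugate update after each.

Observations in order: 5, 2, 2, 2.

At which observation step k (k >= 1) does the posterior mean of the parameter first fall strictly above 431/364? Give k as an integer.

k = 3

obs 1: x=5 → posterior Gamma(13, 12)
obs 2: x=2 → posterior Gamma(15, 13)
obs 3: x=2 → posterior Gamma(17, 14)
obs 4: x=2 → posterior Gamma(19, 15)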